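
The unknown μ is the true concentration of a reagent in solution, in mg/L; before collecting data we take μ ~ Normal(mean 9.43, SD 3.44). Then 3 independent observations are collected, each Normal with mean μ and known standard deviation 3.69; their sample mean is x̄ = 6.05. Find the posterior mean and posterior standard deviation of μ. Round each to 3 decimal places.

Posterior mean ≈ 6.987; posterior SD ≈ 1.811

Prior precision 1/τ₀² = 1/3.44² = 0.0845051; data precision n/σ² = 3/3.69² = 0.220327.
Posterior precision = 0.0845051 + 0.220327 = 0.304833, giving posterior SD = 1/√0.304833 = 1.811.
Posterior mean = (0.0845051·9.43 + 0.220327·6.05) / 0.304833 = 6.987.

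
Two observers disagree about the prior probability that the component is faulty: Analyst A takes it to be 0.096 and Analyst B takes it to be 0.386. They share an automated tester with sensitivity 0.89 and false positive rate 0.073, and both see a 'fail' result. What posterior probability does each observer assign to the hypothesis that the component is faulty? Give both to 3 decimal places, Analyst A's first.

Analyst A: 0.564; Analyst B: 0.885

P('+'|H) = 0.89, P('+'|¬H) = 0.073.
Analyst A: numerator 0.89·0.096 = 0.085440; evidence = 0.085440+0.073·0.904 = 0.15143; posterior = 0.564.
Analyst B: numerator 0.89·0.386 = 0.34354; evidence = 0.34354+0.073·0.614 = 0.38836; posterior = 0.885.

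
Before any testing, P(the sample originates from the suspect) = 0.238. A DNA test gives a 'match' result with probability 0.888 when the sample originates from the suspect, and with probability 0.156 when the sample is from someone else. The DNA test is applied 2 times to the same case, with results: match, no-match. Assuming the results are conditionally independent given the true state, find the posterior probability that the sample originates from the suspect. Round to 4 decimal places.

Posterior P(H) ≈ 0.1909

Let H be the event that the sample originates from the suspect; start with P(H) = 0.238. P('match'|H) = 0.888, P('match'|¬H) = 0.156.
Update on result 1 ('match'): P(H) ← 0.888·0.2380 / (0.888·0.2380 + 0.156·0.7620) = 0.21134/0.33022 = 0.6400.
Update on result 2 ('no-match'): P(H) ← 0.112·0.6400 / (0.112·0.6400 + 0.844·0.3600) = 0.071682/0.37551 = 0.1909.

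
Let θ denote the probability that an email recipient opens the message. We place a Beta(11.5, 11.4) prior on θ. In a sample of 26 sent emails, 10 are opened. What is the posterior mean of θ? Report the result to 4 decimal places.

Observing 10 successes and 16 failures updates Beta(11.5, 11.4) by adding the success and failure counts to the two shape parameters: α = 11.5+10 = 21.5, β = 11.4+16 = 27.4.
E[θ | data] = 21.5/(21.5+27.4) = 0.4397.

Posterior mean ≈ 0.4397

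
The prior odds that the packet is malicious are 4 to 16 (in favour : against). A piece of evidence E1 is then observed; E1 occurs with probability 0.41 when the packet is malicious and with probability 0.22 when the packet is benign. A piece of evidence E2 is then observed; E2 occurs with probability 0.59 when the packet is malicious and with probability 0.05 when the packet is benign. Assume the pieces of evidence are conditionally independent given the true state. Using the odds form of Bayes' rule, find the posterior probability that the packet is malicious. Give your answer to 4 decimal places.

Prior odds = 4/16 = 0.25000. In log-odds, ln(0.25000) = -1.3863.
Add log likelihood ratios: ln(1.8636) + ln(11.800) = 3.0906.
Posterior log-odds = 1.7043, so posterior odds = exp(1.7043) = 5.4977. Converting, P(H|E) = 5.4977/6.4977 = 0.8461.

Posterior probability ≈ 0.8461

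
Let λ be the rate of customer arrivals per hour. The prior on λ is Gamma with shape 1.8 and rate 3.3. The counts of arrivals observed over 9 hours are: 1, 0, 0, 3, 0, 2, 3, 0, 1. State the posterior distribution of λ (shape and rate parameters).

The Poisson likelihood adds the total count to the shape and the number of exposure periods to the rate. Here ∑xᵢ = 10 and n = 9, so shape 1.8→11.8 and rate 3.3→12.3.

Posterior: Gamma(shape=11.8, rate=12.3)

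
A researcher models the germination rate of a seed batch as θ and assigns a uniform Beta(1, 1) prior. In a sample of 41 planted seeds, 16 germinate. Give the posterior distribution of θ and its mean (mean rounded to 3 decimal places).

The binomial likelihood is conjugate to the Beta prior: with 16 successes and 25 failures, the posterior is Beta(1+16, 1+25) = Beta(17, 26).
E[θ | data] = 17/(17+26) = 0.395.

Posterior: Beta(17, 26); mean ≈ 0.395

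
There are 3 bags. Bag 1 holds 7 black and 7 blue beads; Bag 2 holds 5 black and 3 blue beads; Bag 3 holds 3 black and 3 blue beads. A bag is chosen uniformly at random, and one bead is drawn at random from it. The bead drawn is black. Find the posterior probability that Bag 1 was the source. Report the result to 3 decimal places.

Posterior probability ≈ 0.308

Tabulate prior·likelihood by source: [1] prior 0.333333, lik 0.5, product 0.1667; [2] prior 0.333333, lik 0.625, product 0.2083; [3] prior 0.333333, lik 0.5, product 0.1667.
Normalizing constant = 0.54167; the posterior for Bag 1 is its product over the sum, 0.1667/0.54167 = 0.308.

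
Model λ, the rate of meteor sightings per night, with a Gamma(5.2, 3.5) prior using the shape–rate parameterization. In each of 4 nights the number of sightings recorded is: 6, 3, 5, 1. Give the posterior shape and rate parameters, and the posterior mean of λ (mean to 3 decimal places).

Posterior: Gamma(shape=20.2, rate=7.5); mean ≈ 2.693

The Poisson likelihood adds the total count to the shape and the number of exposure periods to the rate. Here ∑xᵢ = 15 and n = 4, so shape 5.2→20.2 and rate 3.5→7.5.
E[λ | data] = 20.2/7.5 = 2.693.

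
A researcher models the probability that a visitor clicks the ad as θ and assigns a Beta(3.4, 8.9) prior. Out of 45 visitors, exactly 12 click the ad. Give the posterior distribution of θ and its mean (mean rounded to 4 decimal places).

Posterior: Beta(15.4, 41.9); mean ≈ 0.2688

Observing 12 successes and 33 failures updates Beta(3.4, 8.9) by adding the success and failure counts to the two shape parameters: α = 3.4+12 = 15.4, β = 8.9+33 = 41.9.
Posterior mean = α/(α+β) = 15.4/57.3 = 0.2688.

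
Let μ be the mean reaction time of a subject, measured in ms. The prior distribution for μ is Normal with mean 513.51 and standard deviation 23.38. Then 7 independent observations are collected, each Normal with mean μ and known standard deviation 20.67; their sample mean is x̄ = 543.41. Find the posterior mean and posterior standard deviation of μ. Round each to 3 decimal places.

Posterior mean ≈ 540.407; posterior SD ≈ 7.410

Prior precision 1/τ₀² = 1/23.38² = 0.00182941; data precision n/σ² = 7/20.67² = 0.0163839.
Posterior precision = 0.00182941 + 0.0163839 = 0.0182133, giving posterior SD = 1/√0.0182133 = 7.410.
Posterior mean = (0.00182941·513.51 + 0.0163839·543.41) / 0.0182133 = 540.407.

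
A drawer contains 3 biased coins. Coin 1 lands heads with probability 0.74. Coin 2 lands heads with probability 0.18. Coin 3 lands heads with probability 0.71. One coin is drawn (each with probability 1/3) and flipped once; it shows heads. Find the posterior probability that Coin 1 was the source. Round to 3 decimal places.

P(heads|C1) = 0.74; P(heads|C2) = 0.18; P(heads|C3) = 0.71.
Prior × likelihood for each source: 0.333333·0.74=0.2467, 0.333333·0.18=0.06000, 0.333333·0.71=0.2367. Summing gives P(heads) = 0.54333.
P(Coin 1 | heads) = 0.2467 / 0.54333 = 0.454.

Posterior probability ≈ 0.454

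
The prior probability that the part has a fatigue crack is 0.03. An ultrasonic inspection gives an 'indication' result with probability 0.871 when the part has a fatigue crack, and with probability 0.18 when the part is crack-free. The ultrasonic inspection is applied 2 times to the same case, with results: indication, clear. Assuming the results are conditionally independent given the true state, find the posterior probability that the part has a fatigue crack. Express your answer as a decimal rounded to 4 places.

Let H be the event that the part has a fatigue crack; start with P(H) = 0.03. P('indication'|H) = 0.871, P('indication'|¬H) = 0.18.
Update on result 1 ('indication'): P(H) ← 0.871·0.0300 / (0.871·0.0300 + 0.18·0.9700) = 0.026130/0.20073 = 0.1302.
Update on result 2 ('clear'): P(H) ← 0.129·0.1302 / (0.129·0.1302 + 0.82·0.8698) = 0.016793/0.73005 = 0.0230.

Posterior P(H) ≈ 0.0230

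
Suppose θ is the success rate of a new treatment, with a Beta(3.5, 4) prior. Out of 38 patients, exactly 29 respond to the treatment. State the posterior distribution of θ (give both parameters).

The binomial likelihood is conjugate to the Beta prior: with 29 successes and 9 failures, the posterior is Beta(3.5+29, 4+9) = Beta(32.5, 13).

Posterior: Beta(32.5, 13)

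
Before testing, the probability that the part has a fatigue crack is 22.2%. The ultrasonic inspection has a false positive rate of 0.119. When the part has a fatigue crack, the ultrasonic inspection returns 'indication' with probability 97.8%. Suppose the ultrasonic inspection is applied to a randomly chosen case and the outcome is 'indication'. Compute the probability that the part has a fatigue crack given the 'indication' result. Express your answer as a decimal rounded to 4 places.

Let H be the event that the part has a fatigue crack. P(H) = 0.222, so P(¬H) = 0.778. With E the 'indication' result, P(E|H) = 0.978 and P(E|¬H) = 0.119.
P(E) = 0.978·0.222 + 0.119·0.778 = 0.21712 + 0.092582 = 0.30970.
By Bayes' theorem, P(H|E) = 0.21712 / 0.30970 = 0.7011.

P(H | E) ≈ 0.7011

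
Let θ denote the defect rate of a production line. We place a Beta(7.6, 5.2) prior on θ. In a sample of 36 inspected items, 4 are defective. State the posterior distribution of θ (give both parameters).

Posterior: Beta(11.6, 37.2)

The binomial likelihood is conjugate to the Beta prior: with 4 successes and 32 failures, the posterior is Beta(7.6+4, 5.2+32) = Beta(11.6, 37.2).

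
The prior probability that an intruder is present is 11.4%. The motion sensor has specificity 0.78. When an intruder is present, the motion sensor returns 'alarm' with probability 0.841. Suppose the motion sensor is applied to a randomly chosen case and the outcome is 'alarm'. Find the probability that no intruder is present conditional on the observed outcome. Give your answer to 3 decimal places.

P(¬H | E) ≈ 0.670

Write H for 'an intruder is present'. Prior odds H:¬H = 0.114/0.886 = 0.12867. For the 'alarm' outcome, the likelihood ratio is 0.841/0.22 = 3.8227.
Posterior odds = 0.12867 × 3.8227 = 0.49186, so P(H|E) = 0.49186/(1+0.49186) = 0.330. Then P(¬H|E) = 1 − 0.330 = 0.670.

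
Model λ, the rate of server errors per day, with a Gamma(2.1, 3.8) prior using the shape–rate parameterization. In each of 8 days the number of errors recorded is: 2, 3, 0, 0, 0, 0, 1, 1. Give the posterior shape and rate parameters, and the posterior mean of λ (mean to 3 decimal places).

Posterior: Gamma(shape=9.1, rate=11.8); mean ≈ 0.771

Total count ∑xᵢ = 7 over n = 8 days.
Gamma is conjugate to the Poisson likelihood: posterior is Gamma(shape = 2.1+7 = 9.1, rate = 3.8+8 = 11.8).
Posterior mean = shape/rate = 9.1/11.8 = 0.771.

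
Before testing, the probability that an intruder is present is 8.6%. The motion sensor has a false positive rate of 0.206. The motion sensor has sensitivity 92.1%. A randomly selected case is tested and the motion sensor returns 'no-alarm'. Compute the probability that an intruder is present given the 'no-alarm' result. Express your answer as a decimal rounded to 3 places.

P(H | E) ≈ 0.009

Write H for 'an intruder is present'. Prior odds H:¬H = 0.086/0.914 = 0.094092. For the 'no-alarm' outcome, the likelihood ratio is 0.079/0.794 = 0.099496.
Posterior odds = 0.094092 × 0.099496 = 0.0093618, so P(H|E) = 0.0093618/(1+0.0093618) = 0.009.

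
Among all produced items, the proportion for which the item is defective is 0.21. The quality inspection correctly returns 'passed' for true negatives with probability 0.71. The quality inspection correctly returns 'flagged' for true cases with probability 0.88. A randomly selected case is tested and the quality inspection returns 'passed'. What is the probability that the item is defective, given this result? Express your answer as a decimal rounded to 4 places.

P(H | E) ≈ 0.0430

Write H for 'the item is defective'. Prior odds H:¬H = 0.21/0.79 = 0.26582. For the 'passed' outcome, the likelihood ratio is 0.12/0.71 = 0.16901.
Posterior odds = 0.26582 × 0.16901 = 0.044928, so P(H|E) = 0.044928/(1+0.044928) = 0.0430.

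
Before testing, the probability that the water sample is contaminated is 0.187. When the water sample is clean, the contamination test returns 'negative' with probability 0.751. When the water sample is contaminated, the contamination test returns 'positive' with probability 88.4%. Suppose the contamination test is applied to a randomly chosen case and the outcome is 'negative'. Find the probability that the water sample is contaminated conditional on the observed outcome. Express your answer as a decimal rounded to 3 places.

Let H be the event that the water sample is contaminated. P(H) = 0.187, so P(¬H) = 0.813. With E the 'negative' result, P(E|H) = 0.116 and P(E|¬H) = 0.751.
P(E) = 0.116·0.187 + 0.751·0.813 = 0.021692 + 0.61056 = 0.63226.
By Bayes' theorem, P(H|E) = 0.021692 / 0.63226 = 0.034.

P(H | E) ≈ 0.034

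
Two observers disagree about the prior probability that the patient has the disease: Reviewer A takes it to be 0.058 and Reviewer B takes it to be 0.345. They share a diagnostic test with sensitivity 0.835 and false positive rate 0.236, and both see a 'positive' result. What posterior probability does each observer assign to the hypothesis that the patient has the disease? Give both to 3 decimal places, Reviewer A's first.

Reviewer A: 0.179; Reviewer B: 0.651

P('+'|H) = 0.835, P('+'|¬H) = 0.236.
Reviewer A: numerator 0.835·0.058 = 0.048430; evidence = 0.048430+0.236·0.942 = 0.27074; posterior = 0.179.
Reviewer B: numerator 0.835·0.345 = 0.28807; evidence = 0.28807+0.236·0.655 = 0.44265; posterior = 0.651.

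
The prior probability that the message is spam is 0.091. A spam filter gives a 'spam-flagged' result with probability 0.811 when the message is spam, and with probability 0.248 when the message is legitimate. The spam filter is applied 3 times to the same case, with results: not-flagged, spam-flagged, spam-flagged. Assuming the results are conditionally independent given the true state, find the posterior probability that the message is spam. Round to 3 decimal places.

Posterior P(H) ≈ 0.212

Let H be the event that the message is spam; start with P(H) = 0.091. P('spam-flagged'|H) = 0.811, P('spam-flagged'|¬H) = 0.248.
Update on result 1 ('not-flagged'): P(H) ← 0.189·0.0910 / (0.189·0.0910 + 0.752·0.9090) = 0.017199/0.70077 = 0.0245.
Update on result 2 ('spam-flagged'): P(H) ← 0.811·0.0245 / (0.811·0.0245 + 0.248·0.9755) = 0.019904/0.26182 = 0.0760.
Update on result 3 ('spam-flagged'): P(H) ← 0.811·0.0760 / (0.811·0.0760 + 0.248·0.9240) = 0.061656/0.29080 = 0.2120.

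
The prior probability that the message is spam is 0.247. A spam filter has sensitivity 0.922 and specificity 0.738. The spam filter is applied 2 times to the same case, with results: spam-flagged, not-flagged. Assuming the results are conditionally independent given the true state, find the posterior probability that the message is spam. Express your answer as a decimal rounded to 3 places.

With H the event that the message is spam, the joint likelihood of the observed sequence is P(data|H) = 0.922·0.078 = 0.071916 and P(data|¬H) = 0.262·0.738 = 0.19336.
Bayes: P(H|data) = 0.247·0.071916 / (0.247·0.071916 + 0.753·0.19336) = 0.017763/0.16336 = 0.1087.

Posterior P(H) ≈ 0.109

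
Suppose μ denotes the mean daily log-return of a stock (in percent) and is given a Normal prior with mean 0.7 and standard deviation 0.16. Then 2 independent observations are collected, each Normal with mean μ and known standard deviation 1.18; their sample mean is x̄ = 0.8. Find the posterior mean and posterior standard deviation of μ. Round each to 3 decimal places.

Prior precision 1/τ₀² = 1/0.16² = 39.0625; data precision n/σ² = 2/1.18² = 1.43637.
Posterior precision = 39.0625 + 1.43637 = 40.4989, giving posterior SD = 1/√40.4989 = 0.157.
Posterior mean = (39.0625·0.7 + 1.43637·0.8) / 40.4989 = 0.704.

Posterior mean ≈ 0.704; posterior SD ≈ 0.157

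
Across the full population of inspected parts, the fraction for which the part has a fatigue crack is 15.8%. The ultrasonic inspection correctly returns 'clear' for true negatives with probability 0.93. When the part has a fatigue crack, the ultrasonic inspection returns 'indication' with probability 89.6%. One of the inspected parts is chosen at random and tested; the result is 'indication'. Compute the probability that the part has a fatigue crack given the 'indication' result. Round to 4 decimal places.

P(H | E) ≈ 0.7060

Let H be the event that the part has a fatigue crack. P(H) = 0.158, so P(¬H) = 0.842. With E the 'indication' result, P(E|H) = 0.896 and P(E|¬H) = 0.07.
P(E) = 0.896·0.158 + 0.07·0.842 = 0.14157 + 0.058940 = 0.20051.
By Bayes' theorem, P(H|E) = 0.14157 / 0.20051 = 0.7060.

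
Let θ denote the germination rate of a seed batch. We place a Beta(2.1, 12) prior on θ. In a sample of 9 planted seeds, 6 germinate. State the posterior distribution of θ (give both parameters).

Posterior: Beta(8.1, 15)

Observing 6 successes and 3 failures updates Beta(2.1, 12) by adding the success and failure counts to the two shape parameters: α = 2.1+6 = 8.1, β = 12+3 = 15.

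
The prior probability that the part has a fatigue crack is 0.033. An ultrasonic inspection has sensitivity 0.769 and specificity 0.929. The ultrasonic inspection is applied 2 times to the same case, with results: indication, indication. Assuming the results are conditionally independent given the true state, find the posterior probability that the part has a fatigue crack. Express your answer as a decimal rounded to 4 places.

Posterior P(H) ≈ 0.8001

Let H be the event that the part has a fatigue crack; start with P(H) = 0.033. P('indication'|H) = 0.769, P('indication'|¬H) = 0.071.
Update on result 1 ('indication'): P(H) ← 0.769·0.0330 / (0.769·0.0330 + 0.071·0.9670) = 0.025377/0.094034 = 0.2699.
Update on result 2 ('indication'): P(H) ← 0.769·0.2699 / (0.769·0.2699 + 0.071·0.7301) = 0.20753/0.25937 = 0.8001.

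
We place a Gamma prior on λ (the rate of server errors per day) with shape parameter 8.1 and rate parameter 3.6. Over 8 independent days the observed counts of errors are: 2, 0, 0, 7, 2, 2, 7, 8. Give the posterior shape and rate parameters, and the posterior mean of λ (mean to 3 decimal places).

Total count ∑xᵢ = 28 over n = 8 days.
Gamma is conjugate to the Poisson likelihood: posterior is Gamma(shape = 8.1+28 = 36.1, rate = 3.6+8 = 11.6).
Posterior mean = shape/rate = 36.1/11.6 = 3.112.

Posterior: Gamma(shape=36.1, rate=11.6); mean ≈ 3.112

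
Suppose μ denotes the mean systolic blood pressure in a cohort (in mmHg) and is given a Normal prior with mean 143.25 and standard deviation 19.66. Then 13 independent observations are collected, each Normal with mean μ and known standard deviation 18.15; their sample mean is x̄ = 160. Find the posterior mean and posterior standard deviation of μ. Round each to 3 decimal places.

Prior precision 1/τ₀² = 1/19.66² = 0.00258722; data precision n/σ² = 13/18.15² = 0.0394630.
Posterior precision = 0.00258722 + 0.0394630 = 0.0420502, giving posterior SD = 1/√0.0420502 = 4.877.
Posterior mean = (0.00258722·143.25 + 0.0394630·160) / 0.0420502 = 158.969.

Posterior mean ≈ 158.969; posterior SD ≈ 4.877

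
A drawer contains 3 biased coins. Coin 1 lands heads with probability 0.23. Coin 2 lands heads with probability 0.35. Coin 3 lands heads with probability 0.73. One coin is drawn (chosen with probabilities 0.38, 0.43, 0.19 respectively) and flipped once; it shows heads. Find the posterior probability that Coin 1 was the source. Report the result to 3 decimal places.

P(heads|C1) = 0.23; P(heads|C2) = 0.35; P(heads|C3) = 0.73.
Prior × likelihood for each source: 0.38·0.23=0.08740, 0.43·0.35=0.1505, 0.19·0.73=0.1387. Summing gives P(heads) = 0.37660.
P(Coin 1 | heads) = 0.08740 / 0.37660 = 0.232.

Posterior probability ≈ 0.232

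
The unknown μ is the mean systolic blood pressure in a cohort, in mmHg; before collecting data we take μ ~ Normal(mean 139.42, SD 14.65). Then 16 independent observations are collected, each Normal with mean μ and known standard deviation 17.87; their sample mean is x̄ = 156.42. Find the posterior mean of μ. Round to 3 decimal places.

With known σ, the Normal prior is conjugate. Weight on the data is w = (n/σ²)/(n/σ² + 1/τ₀²) = 0.0501038/(0.0501038+0.00465934) = 0.91492.
Posterior mean = w·x̄ + (1−w)·μ₀ = 0.91492·156.42 + 0.085082·139.42 = 154.974.

Posterior mean ≈ 154.974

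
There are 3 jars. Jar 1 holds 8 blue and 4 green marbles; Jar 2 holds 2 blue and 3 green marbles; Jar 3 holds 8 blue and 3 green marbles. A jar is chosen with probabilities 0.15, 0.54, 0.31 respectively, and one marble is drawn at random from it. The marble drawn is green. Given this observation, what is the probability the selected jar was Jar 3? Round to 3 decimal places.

P(green|Jar 1) = 0.3333; P(green|Jar 2) = 0.6; P(green|Jar 3) = 0.2727.
Prior × likelihood for each source: 0.15·0.3333=0.05000, 0.54·0.6=0.3240, 0.31·0.2727=0.08455. Summing gives P(green) = 0.45855.
P(Jar 3 | green) = 0.08455 / 0.45855 = 0.184.

Posterior probability ≈ 0.184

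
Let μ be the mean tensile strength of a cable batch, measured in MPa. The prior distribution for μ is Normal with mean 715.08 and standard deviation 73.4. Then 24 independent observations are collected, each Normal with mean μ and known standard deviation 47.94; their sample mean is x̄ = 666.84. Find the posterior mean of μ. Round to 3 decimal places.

Posterior mean ≈ 667.682

Prior precision 1/τ₀² = 1/73.4² = 0.00018561; data precision n/σ² = 24/47.94² = 0.0104428.
Posterior precision = 0.00018561 + 0.0104428 = 0.0106284.
Posterior mean = (0.00018561·715.08 + 0.0104428·666.84) / 0.0106284 = 667.682.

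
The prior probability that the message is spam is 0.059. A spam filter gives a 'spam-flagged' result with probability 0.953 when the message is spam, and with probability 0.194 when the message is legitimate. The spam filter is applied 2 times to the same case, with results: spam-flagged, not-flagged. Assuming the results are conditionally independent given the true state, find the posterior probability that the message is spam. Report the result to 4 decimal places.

Posterior P(H) ≈ 0.0176

With H the event that the message is spam, the joint likelihood of the observed sequence is P(data|H) = 0.953·0.047 = 0.044791 and P(data|¬H) = 0.194·0.806 = 0.15636.
Bayes: P(H|data) = 0.059·0.044791 / (0.059·0.044791 + 0.941·0.15636) = 0.0026427/0.14978 = 0.0176.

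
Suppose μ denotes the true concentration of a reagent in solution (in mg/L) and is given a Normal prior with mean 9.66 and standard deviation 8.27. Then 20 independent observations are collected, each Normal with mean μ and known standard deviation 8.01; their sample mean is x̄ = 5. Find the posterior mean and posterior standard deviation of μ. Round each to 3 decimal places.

With known σ, the Normal prior is conjugate. Weight on the data is w = (n/σ²)/(n/σ² + 1/τ₀²) = 0.311720/(0.311720+0.0146214) = 0.95520.
Posterior mean = w·x̄ + (1−w)·μ₀ = 0.95520·5 + 0.044804·9.66 = 5.209. Posterior variance = 1/(0.311720+0.0146214) = 3.06427, so SD = 1.751.

Posterior mean ≈ 5.209; posterior SD ≈ 1.751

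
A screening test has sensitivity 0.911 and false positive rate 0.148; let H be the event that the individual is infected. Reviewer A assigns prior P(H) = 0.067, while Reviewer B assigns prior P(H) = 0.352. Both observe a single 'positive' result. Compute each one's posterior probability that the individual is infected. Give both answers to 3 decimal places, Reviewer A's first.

The likelihood ratio for a 'positive' result is 0.911/0.148 = 6.1554.
Reviewer A: prior odds 0.067/0.933 = 0.071811; posterior odds 0.44203; posterior probability 0.307.
Reviewer B: prior odds 0.352/0.648 = 0.54321; posterior odds 3.3437; posterior probability 0.770.

Reviewer A: 0.307; Reviewer B: 0.770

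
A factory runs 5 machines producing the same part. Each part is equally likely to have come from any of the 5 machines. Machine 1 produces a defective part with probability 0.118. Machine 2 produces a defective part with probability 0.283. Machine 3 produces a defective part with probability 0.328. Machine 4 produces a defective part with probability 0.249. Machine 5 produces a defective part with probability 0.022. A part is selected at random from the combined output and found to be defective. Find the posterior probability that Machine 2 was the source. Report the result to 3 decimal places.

P(defective|M1) = 0.118; P(defective|M2) = 0.283; P(defective|M3) = 0.328; P(defective|M4) = 0.249; P(defective|M5) = 0.022.
Prior × likelihood for each source: 0.2·0.118=0.02360, 0.2·0.283=0.05660, 0.2·0.328=0.06560, 0.2·0.249=0.04980, 0.2·0.022=0.004400. Summing gives P(defective) = 0.20000.
P(Machine 2 | defective) = 0.05660 / 0.20000 = 0.283.

Posterior probability ≈ 0.283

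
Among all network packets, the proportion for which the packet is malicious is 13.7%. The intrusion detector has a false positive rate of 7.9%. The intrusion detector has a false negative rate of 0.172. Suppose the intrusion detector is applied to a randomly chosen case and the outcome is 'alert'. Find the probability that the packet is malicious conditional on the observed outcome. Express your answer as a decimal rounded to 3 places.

P(H | E) ≈ 0.625

Let H be the event that the packet is malicious. P(H) = 0.137, so P(¬H) = 0.863. With E the 'alert' result, P(E|H) = 0.828 and P(E|¬H) = 0.079.
P(E) = 0.828·0.137 + 0.079·0.863 = 0.11344 + 0.068177 = 0.18161.
By Bayes' theorem, P(H|E) = 0.11344 / 0.18161 = 0.625.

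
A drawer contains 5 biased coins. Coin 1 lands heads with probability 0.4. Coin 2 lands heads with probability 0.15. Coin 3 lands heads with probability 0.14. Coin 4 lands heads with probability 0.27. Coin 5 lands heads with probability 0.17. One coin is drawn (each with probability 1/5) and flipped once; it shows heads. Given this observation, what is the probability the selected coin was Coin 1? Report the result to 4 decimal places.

P(heads|C1) = 0.4; P(heads|C2) = 0.15; P(heads|C3) = 0.14; P(heads|C4) = 0.27; P(heads|C5) = 0.17.
Prior × likelihood for each source: 0.2·0.4=0.08000, 0.2·0.15=0.03000, 0.2·0.14=0.02800, 0.2·0.27=0.05400, 0.2·0.17=0.03400. Summing gives P(heads) = 0.22600.
P(Coin 1 | heads) = 0.08000 / 0.22600 = 0.3540.

Posterior probability ≈ 0.3540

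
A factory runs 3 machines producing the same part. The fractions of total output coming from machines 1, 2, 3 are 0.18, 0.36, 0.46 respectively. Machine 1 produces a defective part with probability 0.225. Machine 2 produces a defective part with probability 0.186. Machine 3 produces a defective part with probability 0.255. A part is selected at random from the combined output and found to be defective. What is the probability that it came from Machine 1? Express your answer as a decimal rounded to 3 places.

P(defective|M1) = 0.225; P(defective|M2) = 0.186; P(defective|M3) = 0.255.
Prior × likelihood for each source: 0.18·0.225=0.04050, 0.36·0.186=0.06696, 0.46·0.255=0.1173. Summing gives P(defective) = 0.22476.
P(Machine 1 | defective) = 0.04050 / 0.22476 = 0.180.

Posterior probability ≈ 0.180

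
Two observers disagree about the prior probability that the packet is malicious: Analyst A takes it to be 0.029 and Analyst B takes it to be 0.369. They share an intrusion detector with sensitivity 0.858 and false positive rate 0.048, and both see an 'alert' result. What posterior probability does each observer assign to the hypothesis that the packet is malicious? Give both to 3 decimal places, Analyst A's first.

The likelihood ratio for an 'alert' result is 0.858/0.048 = 17.875.
Analyst A: prior odds 0.029/0.971 = 0.029866; posterior odds 0.53386; posterior probability 0.348.
Analyst B: prior odds 0.369/0.631 = 0.58479; posterior odds 10.453; posterior probability 0.913.

Analyst A: 0.348; Analyst B: 0.913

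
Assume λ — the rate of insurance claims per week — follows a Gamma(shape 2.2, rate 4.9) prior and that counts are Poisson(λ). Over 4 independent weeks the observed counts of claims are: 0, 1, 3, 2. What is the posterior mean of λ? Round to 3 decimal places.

Posterior mean ≈ 0.921

The Poisson likelihood adds the total count to the shape and the number of exposure periods to the rate. Here ∑xᵢ = 6 and n = 4, so shape 2.2→8.2 and rate 4.9→8.9.
E[λ | data] = 8.2/8.9 = 0.921.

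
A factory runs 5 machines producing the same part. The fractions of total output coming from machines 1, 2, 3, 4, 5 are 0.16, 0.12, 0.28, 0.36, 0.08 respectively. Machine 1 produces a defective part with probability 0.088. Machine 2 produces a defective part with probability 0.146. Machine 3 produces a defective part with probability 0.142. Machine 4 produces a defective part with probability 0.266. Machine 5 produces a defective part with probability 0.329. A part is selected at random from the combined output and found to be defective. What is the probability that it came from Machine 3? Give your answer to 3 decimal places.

Tabulate prior·likelihood by source: [1] prior 0.16, lik 0.088, product 0.01408; [2] prior 0.12, lik 0.146, product 0.01752; [3] prior 0.28, lik 0.142, product 0.03976; [4] prior 0.36, lik 0.266, product 0.09576; [5] prior 0.08, lik 0.329, product 0.02632.
Normalizing constant = 0.19344; the posterior for Machine 3 is its product over the sum, 0.03976/0.19344 = 0.206.

Posterior probability ≈ 0.206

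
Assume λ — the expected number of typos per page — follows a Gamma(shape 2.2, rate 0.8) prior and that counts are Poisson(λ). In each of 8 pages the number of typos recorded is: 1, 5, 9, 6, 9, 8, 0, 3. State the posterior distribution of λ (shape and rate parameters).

Posterior: Gamma(shape=43.2, rate=8.8)

The Poisson likelihood adds the total count to the shape and the number of exposure periods to the rate. Here ∑xᵢ = 41 and n = 8, so shape 2.2→43.2 and rate 0.8→8.8.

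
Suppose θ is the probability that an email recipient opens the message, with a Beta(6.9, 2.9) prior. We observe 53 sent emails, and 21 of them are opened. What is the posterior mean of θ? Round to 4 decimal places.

Posterior mean ≈ 0.4443

Observing 21 successes and 32 failures updates Beta(6.9, 2.9) by adding the success and failure counts to the two shape parameters: α = 6.9+21 = 27.9, β = 2.9+32 = 34.9.
Posterior mean = α/(α+β) = 27.9/62.8 = 0.4443.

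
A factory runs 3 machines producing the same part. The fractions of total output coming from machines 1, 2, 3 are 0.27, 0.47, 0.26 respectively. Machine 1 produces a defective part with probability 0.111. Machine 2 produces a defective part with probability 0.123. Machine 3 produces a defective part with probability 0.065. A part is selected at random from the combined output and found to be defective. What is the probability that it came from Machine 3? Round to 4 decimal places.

Posterior probability ≈ 0.1614

P(defective|M1) = 0.111; P(defective|M2) = 0.123; P(defective|M3) = 0.065.
Prior × likelihood for each source: 0.27·0.111=0.02997, 0.47·0.123=0.05781, 0.26·0.065=0.01690. Summing gives P(defective) = 0.10468.
P(Machine 3 | defective) = 0.01690 / 0.10468 = 0.1614.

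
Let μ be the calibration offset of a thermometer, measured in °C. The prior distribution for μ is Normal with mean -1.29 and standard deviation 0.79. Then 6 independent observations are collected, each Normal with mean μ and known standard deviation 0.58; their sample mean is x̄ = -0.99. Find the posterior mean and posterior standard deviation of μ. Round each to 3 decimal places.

Prior precision 1/τ₀² = 1/0.79² = 1.60231; data precision n/σ² = 6/0.58² = 17.8359.
Posterior precision = 1.60231 + 17.8359 = 19.4382, giving posterior SD = 1/√19.4382 = 0.227.
Posterior mean = (1.60231·-1.29 + 17.8359·-0.99) / 19.4382 = -1.015.

Posterior mean ≈ -1.015; posterior SD ≈ 0.227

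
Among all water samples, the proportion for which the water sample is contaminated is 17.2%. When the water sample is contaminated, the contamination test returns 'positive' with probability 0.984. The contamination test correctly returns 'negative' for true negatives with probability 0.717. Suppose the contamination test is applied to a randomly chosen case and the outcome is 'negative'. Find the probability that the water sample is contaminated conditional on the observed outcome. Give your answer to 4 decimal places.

Let H be the event that the water sample is contaminated. P(H) = 0.172, so P(¬H) = 0.828. With E the 'negative' result, P(E|H) = 0.016 and P(E|¬H) = 0.717.
P(E) = 0.016·0.172 + 0.717·0.828 = 0.0027520 + 0.59368 = 0.59643.
By Bayes' theorem, P(H|E) = 0.0027520 / 0.59643 = 0.0046.

P(H | E) ≈ 0.0046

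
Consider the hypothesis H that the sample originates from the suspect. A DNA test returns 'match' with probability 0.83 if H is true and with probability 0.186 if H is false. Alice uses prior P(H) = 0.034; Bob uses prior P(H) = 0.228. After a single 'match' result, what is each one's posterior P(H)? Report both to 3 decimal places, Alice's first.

Alice: 0.136; Bob: 0.569

P('+'|H) = 0.83, P('+'|¬H) = 0.186.
Alice: numerator 0.83·0.034 = 0.028220; evidence = 0.028220+0.186·0.966 = 0.20790; posterior = 0.136.
Bob: numerator 0.83·0.228 = 0.18924; evidence = 0.18924+0.186·0.772 = 0.33283; posterior = 0.569.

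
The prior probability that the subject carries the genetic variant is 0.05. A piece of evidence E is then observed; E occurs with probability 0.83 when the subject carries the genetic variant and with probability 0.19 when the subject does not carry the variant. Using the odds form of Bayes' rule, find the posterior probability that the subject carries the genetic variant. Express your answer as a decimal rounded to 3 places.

Prior odds = 0.05/(1−0.05) = 0.052632.
Likelihood ratio for E = 0.83/0.19 = 4.3684.
Posterior odds = prior odds × LR = 0.22992.
Posterior probability = odds/(1+odds) = 0.22992/1.2299 = 0.187.

Posterior probability ≈ 0.187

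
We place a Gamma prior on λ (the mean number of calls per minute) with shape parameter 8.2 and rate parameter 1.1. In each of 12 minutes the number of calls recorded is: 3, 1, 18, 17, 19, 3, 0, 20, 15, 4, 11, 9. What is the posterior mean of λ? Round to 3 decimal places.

Posterior mean ≈ 9.786

The Poisson likelihood adds the total count to the shape and the number of exposure periods to the rate. Here ∑xᵢ = 120 and n = 12, so shape 8.2→128.2 and rate 1.1→13.1.
Posterior mean = shape/rate = 128.2/13.1 = 9.786.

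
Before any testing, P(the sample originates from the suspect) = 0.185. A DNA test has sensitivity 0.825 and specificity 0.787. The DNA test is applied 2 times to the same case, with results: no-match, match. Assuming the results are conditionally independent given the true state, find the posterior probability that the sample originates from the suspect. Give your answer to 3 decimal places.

Posterior P(H) ≈ 0.164

Let H be the event that the sample originates from the suspect; start with P(H) = 0.185. P('match'|H) = 0.825, P('match'|¬H) = 0.213.
Update on result 1 ('no-match'): P(H) ← 0.175·0.1850 / (0.175·0.1850 + 0.787·0.8150) = 0.032375/0.67378 = 0.0480.
Update on result 2 ('match'): P(H) ← 0.825·0.0480 / (0.825·0.0480 + 0.213·0.9520) = 0.039641/0.24241 = 0.1635.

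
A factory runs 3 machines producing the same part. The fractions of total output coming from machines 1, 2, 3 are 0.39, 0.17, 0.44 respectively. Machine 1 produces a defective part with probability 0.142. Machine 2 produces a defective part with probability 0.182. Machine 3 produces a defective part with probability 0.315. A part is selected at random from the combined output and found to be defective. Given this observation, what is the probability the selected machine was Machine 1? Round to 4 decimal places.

Posterior probability ≈ 0.2462

Tabulate prior·likelihood by source: [1] prior 0.39, lik 0.142, product 0.05538; [2] prior 0.17, lik 0.182, product 0.03094; [3] prior 0.44, lik 0.315, product 0.1386.
Normalizing constant = 0.22492; the posterior for Machine 1 is its product over the sum, 0.05538/0.22492 = 0.2462.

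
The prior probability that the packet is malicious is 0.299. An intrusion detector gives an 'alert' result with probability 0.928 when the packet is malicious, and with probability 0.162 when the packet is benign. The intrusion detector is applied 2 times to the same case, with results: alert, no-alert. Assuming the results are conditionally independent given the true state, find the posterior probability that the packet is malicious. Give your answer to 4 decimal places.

Posterior P(H) ≈ 0.1735

Let H be the event that the packet is malicious; start with P(H) = 0.299. P('alert'|H) = 0.928, P('alert'|¬H) = 0.162.
Update on result 1 ('alert'): P(H) ← 0.928·0.2990 / (0.928·0.2990 + 0.162·0.7010) = 0.27747/0.39103 = 0.7096.
Update on result 2 ('no-alert'): P(H) ← 0.072·0.7096 / (0.072·0.7096 + 0.838·0.2904) = 0.051090/0.29446 = 0.1735.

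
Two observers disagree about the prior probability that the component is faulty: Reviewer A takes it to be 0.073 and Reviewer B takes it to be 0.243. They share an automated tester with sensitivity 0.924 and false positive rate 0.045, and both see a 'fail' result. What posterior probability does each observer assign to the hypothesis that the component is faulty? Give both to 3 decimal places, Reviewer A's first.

P('+'|H) = 0.924, P('+'|¬H) = 0.045.
Reviewer A: numerator 0.924·0.073 = 0.067452; evidence = 0.067452+0.045·0.927 = 0.10917; posterior = 0.618.
Reviewer B: numerator 0.924·0.243 = 0.22453; evidence = 0.22453+0.045·0.757 = 0.25860; posterior = 0.868.

Reviewer A: 0.618; Reviewer B: 0.868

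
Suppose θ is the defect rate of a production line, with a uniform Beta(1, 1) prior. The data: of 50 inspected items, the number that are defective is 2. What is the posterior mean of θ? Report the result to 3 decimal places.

Posterior mean ≈ 0.058

Observing 2 successes and 48 failures updates Beta(1, 1) by adding the success and failure counts to the two shape parameters: α = 1+2 = 3, β = 1+48 = 49.
Posterior mean = α/(α+β) = 3/52 = 0.058.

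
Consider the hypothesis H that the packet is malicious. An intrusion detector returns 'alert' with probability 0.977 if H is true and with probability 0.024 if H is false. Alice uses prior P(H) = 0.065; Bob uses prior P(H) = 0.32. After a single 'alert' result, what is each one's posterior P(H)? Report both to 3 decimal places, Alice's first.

P('+'|H) = 0.977, P('+'|¬H) = 0.024.
Alice: numerator 0.977·0.065 = 0.063505; evidence = 0.063505+0.024·0.935 = 0.085945; posterior = 0.739.
Bob: numerator 0.977·0.32 = 0.31264; evidence = 0.31264+0.024·0.68 = 0.32896; posterior = 0.950.

Alice: 0.739; Bob: 0.950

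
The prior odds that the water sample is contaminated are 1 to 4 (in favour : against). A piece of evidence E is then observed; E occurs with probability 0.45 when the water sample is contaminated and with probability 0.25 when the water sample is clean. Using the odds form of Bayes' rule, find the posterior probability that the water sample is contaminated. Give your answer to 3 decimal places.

Prior odds = 1/4 = 0.25000. In log-odds, ln(0.25000) = -1.3863.
Add log likelihood ratio: ln(1.8000) = 0.58779.
Posterior log-odds = -0.79851, so posterior odds = exp(-0.79851) = 0.45000. Converting, P(H|E) = 0.45000/1.4500 = 0.310.

Posterior probability ≈ 0.310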